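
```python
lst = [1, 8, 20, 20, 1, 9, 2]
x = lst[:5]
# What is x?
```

lst has length 7. The slice lst[:5] selects indices [0, 1, 2, 3, 4] (0->1, 1->8, 2->20, 3->20, 4->1), giving [1, 8, 20, 20, 1].

[1, 8, 20, 20, 1]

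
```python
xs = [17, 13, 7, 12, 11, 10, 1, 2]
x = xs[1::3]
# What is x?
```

xs has length 8. The slice xs[1::3] selects indices [1, 4, 7] (1->13, 4->11, 7->2), giving [13, 11, 2].

[13, 11, 2]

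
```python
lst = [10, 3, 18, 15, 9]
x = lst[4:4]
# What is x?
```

lst has length 5. The slice lst[4:4] resolves to an empty index range, so the result is [].

[]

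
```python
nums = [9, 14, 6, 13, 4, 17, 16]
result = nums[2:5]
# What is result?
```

nums has length 7. The slice nums[2:5] selects indices [2, 3, 4] (2->6, 3->13, 4->4), giving [6, 13, 4].

[6, 13, 4]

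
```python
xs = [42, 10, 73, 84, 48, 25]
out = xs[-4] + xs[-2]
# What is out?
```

xs has length 6. Negative index -4 maps to positive index 6 + (-4) = 2. xs[2] = 73.
xs has length 6. Negative index -2 maps to positive index 6 + (-2) = 4. xs[4] = 48.
Sum: 73 + 48 = 121.

121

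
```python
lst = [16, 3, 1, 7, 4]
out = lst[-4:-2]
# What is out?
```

lst has length 5. The slice lst[-4:-2] selects indices [1, 2] (1->3, 2->1), giving [3, 1].

[3, 1]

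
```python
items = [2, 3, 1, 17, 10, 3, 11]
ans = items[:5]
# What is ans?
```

items has length 7. The slice items[:5] selects indices [0, 1, 2, 3, 4] (0->2, 1->3, 2->1, 3->17, 4->10), giving [2, 3, 1, 17, 10].

[2, 3, 1, 17, 10]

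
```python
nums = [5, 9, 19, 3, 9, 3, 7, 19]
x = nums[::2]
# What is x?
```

nums has length 8. The slice nums[::2] selects indices [0, 2, 4, 6] (0->5, 2->19, 4->9, 6->7), giving [5, 19, 9, 7].

[5, 19, 9, 7]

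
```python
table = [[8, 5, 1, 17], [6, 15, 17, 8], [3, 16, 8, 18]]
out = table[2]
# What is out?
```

table has 3 rows. Row 2 is [3, 16, 8, 18].

[3, 16, 8, 18]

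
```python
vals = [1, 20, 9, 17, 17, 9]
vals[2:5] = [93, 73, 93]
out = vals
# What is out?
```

vals starts as [1, 20, 9, 17, 17, 9] (length 6). The slice vals[2:5] covers indices [2, 3, 4] with values [9, 17, 17]. Replacing that slice with [93, 73, 93] (same length) produces [1, 20, 93, 73, 93, 9].

[1, 20, 93, 73, 93, 9]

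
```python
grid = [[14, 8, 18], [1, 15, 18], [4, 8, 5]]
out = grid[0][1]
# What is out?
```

grid[0] = [14, 8, 18]. Taking column 1 of that row yields 8.

8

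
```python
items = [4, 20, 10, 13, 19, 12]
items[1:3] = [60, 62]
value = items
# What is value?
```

items starts as [4, 20, 10, 13, 19, 12] (length 6). The slice items[1:3] covers indices [1, 2] with values [20, 10]. Replacing that slice with [60, 62] (same length) produces [4, 60, 62, 13, 19, 12].

[4, 60, 62, 13, 19, 12]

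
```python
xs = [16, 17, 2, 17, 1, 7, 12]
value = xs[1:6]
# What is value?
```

xs has length 7. The slice xs[1:6] selects indices [1, 2, 3, 4, 5] (1->17, 2->2, 3->17, 4->1, 5->7), giving [17, 2, 17, 1, 7].

[17, 2, 17, 1, 7]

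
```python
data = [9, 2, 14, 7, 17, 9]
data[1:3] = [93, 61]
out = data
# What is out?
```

data starts as [9, 2, 14, 7, 17, 9] (length 6). The slice data[1:3] covers indices [1, 2] with values [2, 14]. Replacing that slice with [93, 61] (same length) produces [9, 93, 61, 7, 17, 9].

[9, 93, 61, 7, 17, 9]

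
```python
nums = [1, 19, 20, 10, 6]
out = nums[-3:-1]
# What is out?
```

nums has length 5. The slice nums[-3:-1] selects indices [2, 3] (2->20, 3->10), giving [20, 10].

[20, 10]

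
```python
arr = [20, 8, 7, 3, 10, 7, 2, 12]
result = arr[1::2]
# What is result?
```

arr has length 8. The slice arr[1::2] selects indices [1, 3, 5, 7] (1->8, 3->3, 5->7, 7->12), giving [8, 3, 7, 12].

[8, 3, 7, 12]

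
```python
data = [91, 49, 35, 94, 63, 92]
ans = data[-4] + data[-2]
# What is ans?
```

data has length 6. Negative index -4 maps to positive index 6 + (-4) = 2. data[2] = 35.
data has length 6. Negative index -2 maps to positive index 6 + (-2) = 4. data[4] = 63.
Sum: 35 + 63 = 98.

98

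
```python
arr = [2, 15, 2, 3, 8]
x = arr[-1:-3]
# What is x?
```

arr has length 5. The slice arr[-1:-3] resolves to an empty index range, so the result is [].

[]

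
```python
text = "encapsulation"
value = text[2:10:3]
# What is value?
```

text has length 13. The slice text[2:10:3] selects indices [2, 5, 8] (2->'c', 5->'s', 8->'a'), giving 'csa'.

'csa'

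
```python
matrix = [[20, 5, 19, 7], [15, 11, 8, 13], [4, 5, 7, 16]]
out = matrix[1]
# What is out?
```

matrix has 3 rows. Row 1 is [15, 11, 8, 13].

[15, 11, 8, 13]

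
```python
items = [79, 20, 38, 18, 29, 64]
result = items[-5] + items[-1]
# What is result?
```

items has length 6. Negative index -5 maps to positive index 6 + (-5) = 1. items[1] = 20.
items has length 6. Negative index -1 maps to positive index 6 + (-1) = 5. items[5] = 64.
Sum: 20 + 64 = 84.

84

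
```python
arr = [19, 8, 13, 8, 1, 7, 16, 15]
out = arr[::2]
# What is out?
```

arr has length 8. The slice arr[::2] selects indices [0, 2, 4, 6] (0->19, 2->13, 4->1, 6->16), giving [19, 13, 1, 16].

[19, 13, 1, 16]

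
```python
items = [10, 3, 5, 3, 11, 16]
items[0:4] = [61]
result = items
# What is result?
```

items starts as [10, 3, 5, 3, 11, 16] (length 6). The slice items[0:4] covers indices [0, 1, 2, 3] with values [10, 3, 5, 3]. Replacing that slice with [61] (different length) produces [61, 11, 16].

[61, 11, 16]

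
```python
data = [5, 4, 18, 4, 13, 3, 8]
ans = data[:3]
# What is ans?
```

data has length 7. The slice data[:3] selects indices [0, 1, 2] (0->5, 1->4, 2->18), giving [5, 4, 18].

[5, 4, 18]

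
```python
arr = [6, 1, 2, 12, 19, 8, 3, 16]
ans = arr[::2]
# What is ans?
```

arr has length 8. The slice arr[::2] selects indices [0, 2, 4, 6] (0->6, 2->2, 4->19, 6->3), giving [6, 2, 19, 3].

[6, 2, 19, 3]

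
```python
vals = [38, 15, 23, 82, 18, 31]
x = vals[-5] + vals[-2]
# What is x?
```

vals has length 6. Negative index -5 maps to positive index 6 + (-5) = 1. vals[1] = 15.
vals has length 6. Negative index -2 maps to positive index 6 + (-2) = 4. vals[4] = 18.
Sum: 15 + 18 = 33.

33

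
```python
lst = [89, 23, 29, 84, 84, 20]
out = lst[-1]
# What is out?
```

lst has length 6. Negative index -1 maps to positive index 6 + (-1) = 5. lst[5] = 20.

20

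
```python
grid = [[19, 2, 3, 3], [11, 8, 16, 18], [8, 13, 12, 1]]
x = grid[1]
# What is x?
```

grid has 3 rows. Row 1 is [11, 8, 16, 18].

[11, 8, 16, 18]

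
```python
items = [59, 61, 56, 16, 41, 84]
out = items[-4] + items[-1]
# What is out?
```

items has length 6. Negative index -4 maps to positive index 6 + (-4) = 2. items[2] = 56.
items has length 6. Negative index -1 maps to positive index 6 + (-1) = 5. items[5] = 84.
Sum: 56 + 84 = 140.

140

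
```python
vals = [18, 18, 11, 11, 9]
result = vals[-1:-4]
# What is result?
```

vals has length 5. The slice vals[-1:-4] resolves to an empty index range, so the result is [].

[]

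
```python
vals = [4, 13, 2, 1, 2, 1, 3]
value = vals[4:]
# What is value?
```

vals has length 7. The slice vals[4:] selects indices [4, 5, 6] (4->2, 5->1, 6->3), giving [2, 1, 3].

[2, 1, 3]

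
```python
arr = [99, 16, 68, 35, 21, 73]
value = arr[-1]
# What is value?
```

arr has length 6. Negative index -1 maps to positive index 6 + (-1) = 5. arr[5] = 73.

73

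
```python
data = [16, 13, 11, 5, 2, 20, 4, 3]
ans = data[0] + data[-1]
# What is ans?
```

data has length 8. data[0] = 16.
data has length 8. Negative index -1 maps to positive index 8 + (-1) = 7. data[7] = 3.
Sum: 16 + 3 = 19.

19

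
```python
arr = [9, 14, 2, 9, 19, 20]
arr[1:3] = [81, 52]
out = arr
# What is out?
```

arr starts as [9, 14, 2, 9, 19, 20] (length 6). The slice arr[1:3] covers indices [1, 2] with values [14, 2]. Replacing that slice with [81, 52] (same length) produces [9, 81, 52, 9, 19, 20].

[9, 81, 52, 9, 19, 20]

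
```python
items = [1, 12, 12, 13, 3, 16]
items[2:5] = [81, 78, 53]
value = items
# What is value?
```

items starts as [1, 12, 12, 13, 3, 16] (length 6). The slice items[2:5] covers indices [2, 3, 4] with values [12, 13, 3]. Replacing that slice with [81, 78, 53] (same length) produces [1, 12, 81, 78, 53, 16].

[1, 12, 81, 78, 53, 16]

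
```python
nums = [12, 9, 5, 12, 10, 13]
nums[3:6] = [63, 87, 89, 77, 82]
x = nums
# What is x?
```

nums starts as [12, 9, 5, 12, 10, 13] (length 6). The slice nums[3:6] covers indices [3, 4, 5] with values [12, 10, 13]. Replacing that slice with [63, 87, 89, 77, 82] (different length) produces [12, 9, 5, 63, 87, 89, 77, 82].

[12, 9, 5, 63, 87, 89, 77, 82]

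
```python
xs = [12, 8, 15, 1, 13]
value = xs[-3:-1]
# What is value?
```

xs has length 5. The slice xs[-3:-1] selects indices [2, 3] (2->15, 3->1), giving [15, 1].

[15, 1]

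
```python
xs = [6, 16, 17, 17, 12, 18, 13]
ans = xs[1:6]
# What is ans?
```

xs has length 7. The slice xs[1:6] selects indices [1, 2, 3, 4, 5] (1->16, 2->17, 3->17, 4->12, 5->18), giving [16, 17, 17, 12, 18].

[16, 17, 17, 12, 18]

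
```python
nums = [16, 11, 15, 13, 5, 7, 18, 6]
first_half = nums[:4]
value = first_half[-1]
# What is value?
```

nums has length 8. The slice nums[:4] selects indices [0, 1, 2, 3] (0->16, 1->11, 2->15, 3->13), giving [16, 11, 15, 13]. So first_half = [16, 11, 15, 13]. Then first_half[-1] = 13.

13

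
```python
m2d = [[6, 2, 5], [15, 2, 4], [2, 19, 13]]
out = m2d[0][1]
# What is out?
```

m2d[0] = [6, 2, 5]. Taking column 1 of that row yields 2.

2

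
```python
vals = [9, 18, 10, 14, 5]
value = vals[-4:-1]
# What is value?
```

vals has length 5. The slice vals[-4:-1] selects indices [1, 2, 3] (1->18, 2->10, 3->14), giving [18, 10, 14].

[18, 10, 14]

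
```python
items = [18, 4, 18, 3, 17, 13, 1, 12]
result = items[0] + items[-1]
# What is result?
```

items has length 8. items[0] = 18.
items has length 8. Negative index -1 maps to positive index 8 + (-1) = 7. items[7] = 12.
Sum: 18 + 12 = 30.

30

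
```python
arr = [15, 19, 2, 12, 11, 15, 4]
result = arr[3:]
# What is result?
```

arr has length 7. The slice arr[3:] selects indices [3, 4, 5, 6] (3->12, 4->11, 5->15, 6->4), giving [12, 11, 15, 4].

[12, 11, 15, 4]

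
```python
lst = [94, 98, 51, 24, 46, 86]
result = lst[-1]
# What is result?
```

lst has length 6. Negative index -1 maps to positive index 6 + (-1) = 5. lst[5] = 86.

86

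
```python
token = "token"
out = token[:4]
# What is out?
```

token has length 5. The slice token[:4] selects indices [0, 1, 2, 3] (0->'t', 1->'o', 2->'k', 3->'e'), giving 'toke'.

'toke'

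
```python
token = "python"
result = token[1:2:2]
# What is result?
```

token has length 6. The slice token[1:2:2] selects indices [1] (1->'y'), giving 'y'.

'y'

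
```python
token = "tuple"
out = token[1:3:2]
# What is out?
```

token has length 5. The slice token[1:3:2] selects indices [1] (1->'u'), giving 'u'.

'u'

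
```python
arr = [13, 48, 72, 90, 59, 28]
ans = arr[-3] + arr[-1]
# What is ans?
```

arr has length 6. Negative index -3 maps to positive index 6 + (-3) = 3. arr[3] = 90.
arr has length 6. Negative index -1 maps to positive index 6 + (-1) = 5. arr[5] = 28.
Sum: 90 + 28 = 118.

118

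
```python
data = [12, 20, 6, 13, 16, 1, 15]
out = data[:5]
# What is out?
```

data has length 7. The slice data[:5] selects indices [0, 1, 2, 3, 4] (0->12, 1->20, 2->6, 3->13, 4->16), giving [12, 20, 6, 13, 16].

[12, 20, 6, 13, 16]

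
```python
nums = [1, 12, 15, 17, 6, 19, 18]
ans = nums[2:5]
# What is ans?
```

nums has length 7. The slice nums[2:5] selects indices [2, 3, 4] (2->15, 3->17, 4->6), giving [15, 17, 6].

[15, 17, 6]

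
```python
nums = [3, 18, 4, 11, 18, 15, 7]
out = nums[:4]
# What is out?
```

nums has length 7. The slice nums[:4] selects indices [0, 1, 2, 3] (0->3, 1->18, 2->4, 3->11), giving [3, 18, 4, 11].

[3, 18, 4, 11]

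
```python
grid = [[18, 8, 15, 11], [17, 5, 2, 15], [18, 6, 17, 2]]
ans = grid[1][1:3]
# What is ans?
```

grid[1] = [17, 5, 2, 15]. grid[1] has length 4. The slice grid[1][1:3] selects indices [1, 2] (1->5, 2->2), giving [5, 2].

[5, 2]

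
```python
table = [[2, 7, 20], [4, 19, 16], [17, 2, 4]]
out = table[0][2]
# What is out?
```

table[0] = [2, 7, 20]. Taking column 2 of that row yields 20.

20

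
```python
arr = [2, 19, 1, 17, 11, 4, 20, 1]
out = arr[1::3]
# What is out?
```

arr has length 8. The slice arr[1::3] selects indices [1, 4, 7] (1->19, 4->11, 7->1), giving [19, 11, 1].

[19, 11, 1]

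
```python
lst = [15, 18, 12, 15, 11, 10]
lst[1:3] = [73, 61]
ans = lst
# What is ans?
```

lst starts as [15, 18, 12, 15, 11, 10] (length 6). The slice lst[1:3] covers indices [1, 2] with values [18, 12]. Replacing that slice with [73, 61] (same length) produces [15, 73, 61, 15, 11, 10].

[15, 73, 61, 15, 11, 10]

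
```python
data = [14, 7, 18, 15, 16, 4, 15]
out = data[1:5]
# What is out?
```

data has length 7. The slice data[1:5] selects indices [1, 2, 3, 4] (1->7, 2->18, 3->15, 4->16), giving [7, 18, 15, 16].

[7, 18, 15, 16]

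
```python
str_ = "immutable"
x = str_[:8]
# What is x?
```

str_ has length 9. The slice str_[:8] selects indices [0, 1, 2, 3, 4, 5, 6, 7] (0->'i', 1->'m', 2->'m', 3->'u', 4->'t', 5->'a', 6->'b', 7->'l'), giving 'immutabl'.

'immutabl'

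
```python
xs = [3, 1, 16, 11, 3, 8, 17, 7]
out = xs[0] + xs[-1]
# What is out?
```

xs has length 8. xs[0] = 3.
xs has length 8. Negative index -1 maps to positive index 8 + (-1) = 7. xs[7] = 7.
Sum: 3 + 7 = 10.

10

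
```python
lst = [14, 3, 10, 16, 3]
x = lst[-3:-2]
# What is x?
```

lst has length 5. The slice lst[-3:-2] selects indices [2] (2->10), giving [10].

[10]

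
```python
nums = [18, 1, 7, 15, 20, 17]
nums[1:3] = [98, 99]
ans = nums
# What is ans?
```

nums starts as [18, 1, 7, 15, 20, 17] (length 6). The slice nums[1:3] covers indices [1, 2] with values [1, 7]. Replacing that slice with [98, 99] (same length) produces [18, 98, 99, 15, 20, 17].

[18, 98, 99, 15, 20, 17]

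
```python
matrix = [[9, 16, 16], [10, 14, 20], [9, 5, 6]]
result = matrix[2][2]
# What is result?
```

matrix[2] = [9, 5, 6]. Taking column 2 of that row yields 6.

6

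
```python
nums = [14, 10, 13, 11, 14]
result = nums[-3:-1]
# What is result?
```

nums has length 5. The slice nums[-3:-1] selects indices [2, 3] (2->13, 3->11), giving [13, 11].

[13, 11]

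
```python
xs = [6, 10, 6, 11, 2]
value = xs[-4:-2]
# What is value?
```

xs has length 5. The slice xs[-4:-2] selects indices [1, 2] (1->10, 2->6), giving [10, 6].

[10, 6]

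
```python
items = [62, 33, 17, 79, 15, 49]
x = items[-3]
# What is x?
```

items has length 6. Negative index -3 maps to positive index 6 + (-3) = 3. items[3] = 79.

79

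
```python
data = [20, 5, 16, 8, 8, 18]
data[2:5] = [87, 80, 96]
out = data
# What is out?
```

data starts as [20, 5, 16, 8, 8, 18] (length 6). The slice data[2:5] covers indices [2, 3, 4] with values [16, 8, 8]. Replacing that slice with [87, 80, 96] (same length) produces [20, 5, 87, 80, 96, 18].

[20, 5, 87, 80, 96, 18]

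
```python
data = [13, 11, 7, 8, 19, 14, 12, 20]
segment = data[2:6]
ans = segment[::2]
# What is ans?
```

data has length 8. The slice data[2:6] selects indices [2, 3, 4, 5] (2->7, 3->8, 4->19, 5->14), giving [7, 8, 19, 14]. So segment = [7, 8, 19, 14]. segment has length 4. The slice segment[::2] selects indices [0, 2] (0->7, 2->19), giving [7, 19].

[7, 19]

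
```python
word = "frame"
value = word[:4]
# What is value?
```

word has length 5. The slice word[:4] selects indices [0, 1, 2, 3] (0->'f', 1->'r', 2->'a', 3->'m'), giving 'fram'.

'fram'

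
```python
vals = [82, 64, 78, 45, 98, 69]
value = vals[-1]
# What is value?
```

vals has length 6. Negative index -1 maps to positive index 6 + (-1) = 5. vals[5] = 69.

69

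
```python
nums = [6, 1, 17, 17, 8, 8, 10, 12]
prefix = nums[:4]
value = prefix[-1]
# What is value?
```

nums has length 8. The slice nums[:4] selects indices [0, 1, 2, 3] (0->6, 1->1, 2->17, 3->17), giving [6, 1, 17, 17]. So prefix = [6, 1, 17, 17]. Then prefix[-1] = 17.

17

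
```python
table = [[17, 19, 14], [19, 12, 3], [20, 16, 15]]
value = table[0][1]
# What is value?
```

table[0] = [17, 19, 14]. Taking column 1 of that row yields 19.

19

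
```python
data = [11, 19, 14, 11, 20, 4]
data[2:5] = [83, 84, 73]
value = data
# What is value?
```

data starts as [11, 19, 14, 11, 20, 4] (length 6). The slice data[2:5] covers indices [2, 3, 4] with values [14, 11, 20]. Replacing that slice with [83, 84, 73] (same length) produces [11, 19, 83, 84, 73, 4].

[11, 19, 83, 84, 73, 4]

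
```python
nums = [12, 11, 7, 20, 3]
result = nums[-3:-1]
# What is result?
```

nums has length 5. The slice nums[-3:-1] selects indices [2, 3] (2->7, 3->20), giving [7, 20].

[7, 20]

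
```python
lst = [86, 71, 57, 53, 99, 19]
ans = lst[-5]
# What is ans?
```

lst has length 6. Negative index -5 maps to positive index 6 + (-5) = 1. lst[1] = 71.

71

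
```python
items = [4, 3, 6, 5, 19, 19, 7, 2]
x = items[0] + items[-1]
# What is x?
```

items has length 8. items[0] = 4.
items has length 8. Negative index -1 maps to positive index 8 + (-1) = 7. items[7] = 2.
Sum: 4 + 2 = 6.

6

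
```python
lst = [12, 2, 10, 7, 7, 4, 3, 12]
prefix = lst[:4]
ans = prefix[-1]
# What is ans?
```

lst has length 8. The slice lst[:4] selects indices [0, 1, 2, 3] (0->12, 1->2, 2->10, 3->7), giving [12, 2, 10, 7]. So prefix = [12, 2, 10, 7]. Then prefix[-1] = 7.

7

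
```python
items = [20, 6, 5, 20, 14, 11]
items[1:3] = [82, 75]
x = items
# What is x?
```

items starts as [20, 6, 5, 20, 14, 11] (length 6). The slice items[1:3] covers indices [1, 2] with values [6, 5]. Replacing that slice with [82, 75] (same length) produces [20, 82, 75, 20, 14, 11].

[20, 82, 75, 20, 14, 11]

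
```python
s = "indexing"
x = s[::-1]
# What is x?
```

s has length 8. The slice s[::-1] selects indices [7, 6, 5, 4, 3, 2, 1, 0] (7->'g', 6->'n', 5->'i', 4->'x', 3->'e', 2->'d', 1->'n', 0->'i'), giving 'gnixedni'.

'gnixedni'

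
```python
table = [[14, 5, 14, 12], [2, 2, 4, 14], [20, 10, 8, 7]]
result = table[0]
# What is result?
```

table has 3 rows. Row 0 is [14, 5, 14, 12].

[14, 5, 14, 12]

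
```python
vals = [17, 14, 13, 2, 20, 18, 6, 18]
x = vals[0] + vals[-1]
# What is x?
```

vals has length 8. vals[0] = 17.
vals has length 8. Negative index -1 maps to positive index 8 + (-1) = 7. vals[7] = 18.
Sum: 17 + 18 = 35.

35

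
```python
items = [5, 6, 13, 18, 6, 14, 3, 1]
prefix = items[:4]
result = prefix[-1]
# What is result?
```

items has length 8. The slice items[:4] selects indices [0, 1, 2, 3] (0->5, 1->6, 2->13, 3->18), giving [5, 6, 13, 18]. So prefix = [5, 6, 13, 18]. Then prefix[-1] = 18.

18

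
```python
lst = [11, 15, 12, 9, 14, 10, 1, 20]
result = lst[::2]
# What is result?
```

lst has length 8. The slice lst[::2] selects indices [0, 2, 4, 6] (0->11, 2->12, 4->14, 6->1), giving [11, 12, 14, 1].

[11, 12, 14, 1]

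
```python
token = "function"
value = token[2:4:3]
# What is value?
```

token has length 8. The slice token[2:4:3] selects indices [2] (2->'n'), giving 'n'.

'n'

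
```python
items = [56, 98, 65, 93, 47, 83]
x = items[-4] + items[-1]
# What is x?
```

items has length 6. Negative index -4 maps to positive index 6 + (-4) = 2. items[2] = 65.
items has length 6. Negative index -1 maps to positive index 6 + (-1) = 5. items[5] = 83.
Sum: 65 + 83 = 148.

148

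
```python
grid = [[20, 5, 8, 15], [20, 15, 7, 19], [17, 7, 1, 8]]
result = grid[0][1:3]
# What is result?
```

grid[0] = [20, 5, 8, 15]. grid[0] has length 4. The slice grid[0][1:3] selects indices [1, 2] (1->5, 2->8), giving [5, 8].

[5, 8]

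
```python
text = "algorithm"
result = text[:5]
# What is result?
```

text has length 9. The slice text[:5] selects indices [0, 1, 2, 3, 4] (0->'a', 1->'l', 2->'g', 3->'o', 4->'r'), giving 'algor'.

'algor'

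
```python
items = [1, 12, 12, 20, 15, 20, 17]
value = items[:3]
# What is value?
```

items has length 7. The slice items[:3] selects indices [0, 1, 2] (0->1, 1->12, 2->12), giving [1, 12, 12].

[1, 12, 12]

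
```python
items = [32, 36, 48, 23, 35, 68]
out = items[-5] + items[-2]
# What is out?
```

items has length 6. Negative index -5 maps to positive index 6 + (-5) = 1. items[1] = 36.
items has length 6. Negative index -2 maps to positive index 6 + (-2) = 4. items[4] = 35.
Sum: 36 + 35 = 71.

71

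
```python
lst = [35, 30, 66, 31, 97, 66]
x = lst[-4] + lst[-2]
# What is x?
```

lst has length 6. Negative index -4 maps to positive index 6 + (-4) = 2. lst[2] = 66.
lst has length 6. Negative index -2 maps to positive index 6 + (-2) = 4. lst[4] = 97.
Sum: 66 + 97 = 163.

163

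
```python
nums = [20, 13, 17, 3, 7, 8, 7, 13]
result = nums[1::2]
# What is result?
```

nums has length 8. The slice nums[1::2] selects indices [1, 3, 5, 7] (1->13, 3->3, 5->8, 7->13), giving [13, 3, 8, 13].

[13, 3, 8, 13]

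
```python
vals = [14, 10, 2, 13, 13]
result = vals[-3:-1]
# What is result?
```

vals has length 5. The slice vals[-3:-1] selects indices [2, 3] (2->2, 3->13), giving [2, 13].

[2, 13]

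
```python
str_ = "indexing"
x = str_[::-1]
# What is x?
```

str_ has length 8. The slice str_[::-1] selects indices [7, 6, 5, 4, 3, 2, 1, 0] (7->'g', 6->'n', 5->'i', 4->'x', 3->'e', 2->'d', 1->'n', 0->'i'), giving 'gnixedni'.

'gnixedni'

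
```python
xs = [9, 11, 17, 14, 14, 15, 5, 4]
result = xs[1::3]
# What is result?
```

xs has length 8. The slice xs[1::3] selects indices [1, 4, 7] (1->11, 4->14, 7->4), giving [11, 14, 4].

[11, 14, 4]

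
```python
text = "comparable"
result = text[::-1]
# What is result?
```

text has length 10. The slice text[::-1] selects indices [9, 8, 7, 6, 5, 4, 3, 2, 1, 0] (9->'e', 8->'l', 7->'b', 6->'a', 5->'r', 4->'a', 3->'p', 2->'m', 1->'o', 0->'c'), giving 'elbarapmoc'.

'elbarapmoc'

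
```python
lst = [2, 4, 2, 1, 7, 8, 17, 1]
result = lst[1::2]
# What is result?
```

lst has length 8. The slice lst[1::2] selects indices [1, 3, 5, 7] (1->4, 3->1, 5->8, 7->1), giving [4, 1, 8, 1].

[4, 1, 8, 1]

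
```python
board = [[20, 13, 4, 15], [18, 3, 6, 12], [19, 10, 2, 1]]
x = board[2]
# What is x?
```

board has 3 rows. Row 2 is [19, 10, 2, 1].

[19, 10, 2, 1]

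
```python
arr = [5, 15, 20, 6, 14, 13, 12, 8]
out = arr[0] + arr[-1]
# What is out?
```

arr has length 8. arr[0] = 5.
arr has length 8. Negative index -1 maps to positive index 8 + (-1) = 7. arr[7] = 8.
Sum: 5 + 8 = 13.

13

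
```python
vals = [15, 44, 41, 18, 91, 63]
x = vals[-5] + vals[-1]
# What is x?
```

vals has length 6. Negative index -5 maps to positive index 6 + (-5) = 1. vals[1] = 44.
vals has length 6. Negative index -1 maps to positive index 6 + (-1) = 5. vals[5] = 63.
Sum: 44 + 63 = 107.

107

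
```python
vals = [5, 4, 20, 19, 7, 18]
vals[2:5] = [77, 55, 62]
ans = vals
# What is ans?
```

vals starts as [5, 4, 20, 19, 7, 18] (length 6). The slice vals[2:5] covers indices [2, 3, 4] with values [20, 19, 7]. Replacing that slice with [77, 55, 62] (same length) produces [5, 4, 77, 55, 62, 18].

[5, 4, 77, 55, 62, 18]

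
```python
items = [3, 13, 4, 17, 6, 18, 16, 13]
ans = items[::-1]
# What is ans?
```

items has length 8. The slice items[::-1] selects indices [7, 6, 5, 4, 3, 2, 1, 0] (7->13, 6->16, 5->18, 4->6, 3->17, 2->4, 1->13, 0->3), giving [13, 16, 18, 6, 17, 4, 13, 3].

[13, 16, 18, 6, 17, 4, 13, 3]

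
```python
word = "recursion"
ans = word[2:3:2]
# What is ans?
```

word has length 9. The slice word[2:3:2] selects indices [2] (2->'c'), giving 'c'.

'c'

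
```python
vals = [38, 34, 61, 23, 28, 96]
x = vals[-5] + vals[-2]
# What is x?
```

vals has length 6. Negative index -5 maps to positive index 6 + (-5) = 1. vals[1] = 34.
vals has length 6. Negative index -2 maps to positive index 6 + (-2) = 4. vals[4] = 28.
Sum: 34 + 28 = 62.

62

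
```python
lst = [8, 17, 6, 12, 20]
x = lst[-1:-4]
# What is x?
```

lst has length 5. The slice lst[-1:-4] resolves to an empty index range, so the result is [].

[]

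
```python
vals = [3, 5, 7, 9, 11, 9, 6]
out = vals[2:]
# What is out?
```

vals has length 7. The slice vals[2:] selects indices [2, 3, 4, 5, 6] (2->7, 3->9, 4->11, 5->9, 6->6), giving [7, 9, 11, 9, 6].

[7, 9, 11, 9, 6]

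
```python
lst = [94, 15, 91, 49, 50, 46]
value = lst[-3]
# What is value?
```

lst has length 6. Negative index -3 maps to positive index 6 + (-3) = 3. lst[3] = 49.

49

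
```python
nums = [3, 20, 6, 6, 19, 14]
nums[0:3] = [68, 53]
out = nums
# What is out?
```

nums starts as [3, 20, 6, 6, 19, 14] (length 6). The slice nums[0:3] covers indices [0, 1, 2] with values [3, 20, 6]. Replacing that slice with [68, 53] (different length) produces [68, 53, 6, 19, 14].

[68, 53, 6, 19, 14]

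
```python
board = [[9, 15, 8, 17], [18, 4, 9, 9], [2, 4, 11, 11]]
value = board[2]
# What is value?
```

board has 3 rows. Row 2 is [2, 4, 11, 11].

[2, 4, 11, 11]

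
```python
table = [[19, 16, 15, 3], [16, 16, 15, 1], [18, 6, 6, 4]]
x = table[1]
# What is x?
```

table has 3 rows. Row 1 is [16, 16, 15, 1].

[16, 16, 15, 1]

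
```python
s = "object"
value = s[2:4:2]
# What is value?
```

s has length 6. The slice s[2:4:2] selects indices [2] (2->'j'), giving 'j'.

'j'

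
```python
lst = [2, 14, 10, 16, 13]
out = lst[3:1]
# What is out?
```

lst has length 5. The slice lst[3:1] resolves to an empty index range, so the result is [].

[]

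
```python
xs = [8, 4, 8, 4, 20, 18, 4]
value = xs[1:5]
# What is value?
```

xs has length 7. The slice xs[1:5] selects indices [1, 2, 3, 4] (1->4, 2->8, 3->4, 4->20), giving [4, 8, 4, 20].

[4, 8, 4, 20]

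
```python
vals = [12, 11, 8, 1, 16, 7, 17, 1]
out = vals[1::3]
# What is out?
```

vals has length 8. The slice vals[1::3] selects indices [1, 4, 7] (1->11, 4->16, 7->1), giving [11, 16, 1].

[11, 16, 1]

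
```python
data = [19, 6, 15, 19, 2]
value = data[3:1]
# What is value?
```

data has length 5. The slice data[3:1] resolves to an empty index range, so the result is [].

[]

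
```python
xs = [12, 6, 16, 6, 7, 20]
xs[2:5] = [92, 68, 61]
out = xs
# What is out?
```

xs starts as [12, 6, 16, 6, 7, 20] (length 6). The slice xs[2:5] covers indices [2, 3, 4] with values [16, 6, 7]. Replacing that slice with [92, 68, 61] (same length) produces [12, 6, 92, 68, 61, 20].

[12, 6, 92, 68, 61, 20]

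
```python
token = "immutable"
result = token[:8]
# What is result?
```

token has length 9. The slice token[:8] selects indices [0, 1, 2, 3, 4, 5, 6, 7] (0->'i', 1->'m', 2->'m', 3->'u', 4->'t', 5->'a', 6->'b', 7->'l'), giving 'immutabl'.

'immutabl'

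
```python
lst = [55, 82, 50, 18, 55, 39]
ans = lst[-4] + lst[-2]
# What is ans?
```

lst has length 6. Negative index -4 maps to positive index 6 + (-4) = 2. lst[2] = 50.
lst has length 6. Negative index -2 maps to positive index 6 + (-2) = 4. lst[4] = 55.
Sum: 50 + 55 = 105.

105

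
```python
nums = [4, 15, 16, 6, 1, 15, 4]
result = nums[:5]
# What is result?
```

nums has length 7. The slice nums[:5] selects indices [0, 1, 2, 3, 4] (0->4, 1->15, 2->16, 3->6, 4->1), giving [4, 15, 16, 6, 1].

[4, 15, 16, 6, 1]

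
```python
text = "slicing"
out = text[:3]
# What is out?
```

text has length 7. The slice text[:3] selects indices [0, 1, 2] (0->'s', 1->'l', 2->'i'), giving 'sli'.

'sli'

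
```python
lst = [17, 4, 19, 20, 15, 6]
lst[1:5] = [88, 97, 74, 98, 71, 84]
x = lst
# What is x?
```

lst starts as [17, 4, 19, 20, 15, 6] (length 6). The slice lst[1:5] covers indices [1, 2, 3, 4] with values [4, 19, 20, 15]. Replacing that slice with [88, 97, 74, 98, 71, 84] (different length) produces [17, 88, 97, 74, 98, 71, 84, 6].

[17, 88, 97, 74, 98, 71, 84, 6]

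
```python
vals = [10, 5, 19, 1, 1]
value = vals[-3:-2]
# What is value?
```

vals has length 5. The slice vals[-3:-2] selects indices [2] (2->19), giving [19].

[19]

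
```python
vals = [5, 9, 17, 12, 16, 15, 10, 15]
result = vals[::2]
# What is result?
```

vals has length 8. The slice vals[::2] selects indices [0, 2, 4, 6] (0->5, 2->17, 4->16, 6->10), giving [5, 17, 16, 10].

[5, 17, 16, 10]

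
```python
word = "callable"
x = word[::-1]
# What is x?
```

word has length 8. The slice word[::-1] selects indices [7, 6, 5, 4, 3, 2, 1, 0] (7->'e', 6->'l', 5->'b', 4->'a', 3->'l', 2->'l', 1->'a', 0->'c'), giving 'elballac'.

'elballac'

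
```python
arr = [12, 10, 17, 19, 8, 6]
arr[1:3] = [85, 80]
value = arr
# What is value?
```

arr starts as [12, 10, 17, 19, 8, 6] (length 6). The slice arr[1:3] covers indices [1, 2] with values [10, 17]. Replacing that slice with [85, 80] (same length) produces [12, 85, 80, 19, 8, 6].

[12, 85, 80, 19, 8, 6]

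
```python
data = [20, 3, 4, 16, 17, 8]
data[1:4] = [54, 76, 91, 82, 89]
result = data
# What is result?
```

data starts as [20, 3, 4, 16, 17, 8] (length 6). The slice data[1:4] covers indices [1, 2, 3] with values [3, 4, 16]. Replacing that slice with [54, 76, 91, 82, 89] (different length) produces [20, 54, 76, 91, 82, 89, 17, 8].

[20, 54, 76, 91, 82, 89, 17, 8]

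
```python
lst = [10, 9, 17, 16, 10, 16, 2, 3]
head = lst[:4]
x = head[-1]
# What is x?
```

lst has length 8. The slice lst[:4] selects indices [0, 1, 2, 3] (0->10, 1->9, 2->17, 3->16), giving [10, 9, 17, 16]. So head = [10, 9, 17, 16]. Then head[-1] = 16.

16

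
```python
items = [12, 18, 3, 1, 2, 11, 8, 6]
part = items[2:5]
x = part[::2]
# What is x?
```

items has length 8. The slice items[2:5] selects indices [2, 3, 4] (2->3, 3->1, 4->2), giving [3, 1, 2]. So part = [3, 1, 2]. part has length 3. The slice part[::2] selects indices [0, 2] (0->3, 2->2), giving [3, 2].

[3, 2]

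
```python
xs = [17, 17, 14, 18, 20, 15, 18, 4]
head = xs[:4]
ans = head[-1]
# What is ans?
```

xs has length 8. The slice xs[:4] selects indices [0, 1, 2, 3] (0->17, 1->17, 2->14, 3->18), giving [17, 17, 14, 18]. So head = [17, 17, 14, 18]. Then head[-1] = 18.

18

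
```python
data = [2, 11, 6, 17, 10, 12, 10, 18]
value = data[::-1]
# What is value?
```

data has length 8. The slice data[::-1] selects indices [7, 6, 5, 4, 3, 2, 1, 0] (7->18, 6->10, 5->12, 4->10, 3->17, 2->6, 1->11, 0->2), giving [18, 10, 12, 10, 17, 6, 11, 2].

[18, 10, 12, 10, 17, 6, 11, 2]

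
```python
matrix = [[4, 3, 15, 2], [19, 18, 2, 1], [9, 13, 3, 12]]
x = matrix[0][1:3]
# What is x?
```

matrix[0] = [4, 3, 15, 2]. matrix[0] has length 4. The slice matrix[0][1:3] selects indices [1, 2] (1->3, 2->15), giving [3, 15].

[3, 15]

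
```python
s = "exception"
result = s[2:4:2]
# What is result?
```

s has length 9. The slice s[2:4:2] selects indices [2] (2->'c'), giving 'c'.

'c'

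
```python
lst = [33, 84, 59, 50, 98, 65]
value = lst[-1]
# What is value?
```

lst has length 6. Negative index -1 maps to positive index 6 + (-1) = 5. lst[5] = 65.

65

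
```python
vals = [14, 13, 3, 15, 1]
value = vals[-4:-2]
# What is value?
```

vals has length 5. The slice vals[-4:-2] selects indices [1, 2] (1->13, 2->3), giving [13, 3].

[13, 3]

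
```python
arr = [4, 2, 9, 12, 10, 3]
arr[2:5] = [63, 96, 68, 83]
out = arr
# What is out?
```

arr starts as [4, 2, 9, 12, 10, 3] (length 6). The slice arr[2:5] covers indices [2, 3, 4] with values [9, 12, 10]. Replacing that slice with [63, 96, 68, 83] (different length) produces [4, 2, 63, 96, 68, 83, 3].

[4, 2, 63, 96, 68, 83, 3]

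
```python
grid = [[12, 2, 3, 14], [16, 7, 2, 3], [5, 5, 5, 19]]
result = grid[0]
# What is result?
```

grid has 3 rows. Row 0 is [12, 2, 3, 14].

[12, 2, 3, 14]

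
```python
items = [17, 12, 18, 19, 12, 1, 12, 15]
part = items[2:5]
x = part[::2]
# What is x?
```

items has length 8. The slice items[2:5] selects indices [2, 3, 4] (2->18, 3->19, 4->12), giving [18, 19, 12]. So part = [18, 19, 12]. part has length 3. The slice part[::2] selects indices [0, 2] (0->18, 2->12), giving [18, 12].

[18, 12]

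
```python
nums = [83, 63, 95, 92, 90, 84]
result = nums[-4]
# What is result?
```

nums has length 6. Negative index -4 maps to positive index 6 + (-4) = 2. nums[2] = 95.

95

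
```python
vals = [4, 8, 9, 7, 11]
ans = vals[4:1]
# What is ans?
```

vals has length 5. The slice vals[4:1] resolves to an empty index range, so the result is [].

[]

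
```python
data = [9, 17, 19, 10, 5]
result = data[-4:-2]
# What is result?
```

data has length 5. The slice data[-4:-2] selects indices [1, 2] (1->17, 2->19), giving [17, 19].

[17, 19]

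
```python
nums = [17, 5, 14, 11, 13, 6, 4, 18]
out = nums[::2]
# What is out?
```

nums has length 8. The slice nums[::2] selects indices [0, 2, 4, 6] (0->17, 2->14, 4->13, 6->4), giving [17, 14, 13, 4].

[17, 14, 13, 4]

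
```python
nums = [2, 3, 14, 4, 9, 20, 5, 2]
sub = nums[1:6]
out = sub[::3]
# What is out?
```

nums has length 8. The slice nums[1:6] selects indices [1, 2, 3, 4, 5] (1->3, 2->14, 3->4, 4->9, 5->20), giving [3, 14, 4, 9, 20]. So sub = [3, 14, 4, 9, 20]. sub has length 5. The slice sub[::3] selects indices [0, 3] (0->3, 3->9), giving [3, 9].

[3, 9]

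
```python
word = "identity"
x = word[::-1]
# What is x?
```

word has length 8. The slice word[::-1] selects indices [7, 6, 5, 4, 3, 2, 1, 0] (7->'y', 6->'t', 5->'i', 4->'t', 3->'n', 2->'e', 1->'d', 0->'i'), giving 'ytitnedi'.

'ytitnedi'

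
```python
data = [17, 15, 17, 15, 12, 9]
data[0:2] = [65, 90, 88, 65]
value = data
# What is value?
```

data starts as [17, 15, 17, 15, 12, 9] (length 6). The slice data[0:2] covers indices [0, 1] with values [17, 15]. Replacing that slice with [65, 90, 88, 65] (different length) produces [65, 90, 88, 65, 17, 15, 12, 9].

[65, 90, 88, 65, 17, 15, 12, 9]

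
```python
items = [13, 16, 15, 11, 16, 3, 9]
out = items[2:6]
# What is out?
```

items has length 7. The slice items[2:6] selects indices [2, 3, 4, 5] (2->15, 3->11, 4->16, 5->3), giving [15, 11, 16, 3].

[15, 11, 16, 3]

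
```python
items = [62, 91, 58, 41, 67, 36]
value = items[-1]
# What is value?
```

items has length 6. Negative index -1 maps to positive index 6 + (-1) = 5. items[5] = 36.

36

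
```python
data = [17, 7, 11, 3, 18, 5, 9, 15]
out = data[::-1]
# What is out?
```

data has length 8. The slice data[::-1] selects indices [7, 6, 5, 4, 3, 2, 1, 0] (7->15, 6->9, 5->5, 4->18, 3->3, 2->11, 1->7, 0->17), giving [15, 9, 5, 18, 3, 11, 7, 17].

[15, 9, 5, 18, 3, 11, 7, 17]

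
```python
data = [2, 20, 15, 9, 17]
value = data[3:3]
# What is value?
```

data has length 5. The slice data[3:3] resolves to an empty index range, so the result is [].

[]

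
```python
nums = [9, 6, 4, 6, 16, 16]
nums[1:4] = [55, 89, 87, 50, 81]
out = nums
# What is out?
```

nums starts as [9, 6, 4, 6, 16, 16] (length 6). The slice nums[1:4] covers indices [1, 2, 3] with values [6, 4, 6]. Replacing that slice with [55, 89, 87, 50, 81] (different length) produces [9, 55, 89, 87, 50, 81, 16, 16].

[9, 55, 89, 87, 50, 81, 16, 16]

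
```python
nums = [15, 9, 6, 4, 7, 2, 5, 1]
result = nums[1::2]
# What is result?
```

nums has length 8. The slice nums[1::2] selects indices [1, 3, 5, 7] (1->9, 3->4, 5->2, 7->1), giving [9, 4, 2, 1].

[9, 4, 2, 1]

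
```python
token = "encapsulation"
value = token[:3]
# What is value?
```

token has length 13. The slice token[:3] selects indices [0, 1, 2] (0->'e', 1->'n', 2->'c'), giving 'enc'.

'enc'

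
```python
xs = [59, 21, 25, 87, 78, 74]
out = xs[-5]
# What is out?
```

xs has length 6. Negative index -5 maps to positive index 6 + (-5) = 1. xs[1] = 21.

21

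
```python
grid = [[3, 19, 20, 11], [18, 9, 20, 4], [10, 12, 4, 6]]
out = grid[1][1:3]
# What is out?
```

grid[1] = [18, 9, 20, 4]. grid[1] has length 4. The slice grid[1][1:3] selects indices [1, 2] (1->9, 2->20), giving [9, 20].

[9, 20]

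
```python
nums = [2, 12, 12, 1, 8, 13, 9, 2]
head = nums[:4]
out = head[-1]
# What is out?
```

nums has length 8. The slice nums[:4] selects indices [0, 1, 2, 3] (0->2, 1->12, 2->12, 3->1), giving [2, 12, 12, 1]. So head = [2, 12, 12, 1]. Then head[-1] = 1.

1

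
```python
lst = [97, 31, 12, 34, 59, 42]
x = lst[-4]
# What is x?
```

lst has length 6. Negative index -4 maps to positive index 6 + (-4) = 2. lst[2] = 12.

12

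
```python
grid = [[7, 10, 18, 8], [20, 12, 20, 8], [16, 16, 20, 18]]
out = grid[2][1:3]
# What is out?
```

grid[2] = [16, 16, 20, 18]. grid[2] has length 4. The slice grid[2][1:3] selects indices [1, 2] (1->16, 2->20), giving [16, 20].

[16, 20]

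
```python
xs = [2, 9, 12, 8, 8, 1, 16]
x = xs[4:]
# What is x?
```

xs has length 7. The slice xs[4:] selects indices [4, 5, 6] (4->8, 5->1, 6->16), giving [8, 1, 16].

[8, 1, 16]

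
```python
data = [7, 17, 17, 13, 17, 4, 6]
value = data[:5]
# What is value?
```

data has length 7. The slice data[:5] selects indices [0, 1, 2, 3, 4] (0->7, 1->17, 2->17, 3->13, 4->17), giving [7, 17, 17, 13, 17].

[7, 17, 17, 13, 17]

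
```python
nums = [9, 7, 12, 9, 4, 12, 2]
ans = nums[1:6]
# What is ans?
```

nums has length 7. The slice nums[1:6] selects indices [1, 2, 3, 4, 5] (1->7, 2->12, 3->9, 4->4, 5->12), giving [7, 12, 9, 4, 12].

[7, 12, 9, 4, 12]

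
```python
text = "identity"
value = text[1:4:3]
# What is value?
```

text has length 8. The slice text[1:4:3] selects indices [1] (1->'d'), giving 'd'.

'd'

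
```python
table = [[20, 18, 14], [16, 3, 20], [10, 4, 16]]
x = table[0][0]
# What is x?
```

table[0] = [20, 18, 14]. Taking column 0 of that row yields 20.

20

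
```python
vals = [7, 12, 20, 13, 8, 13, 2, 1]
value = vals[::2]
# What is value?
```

vals has length 8. The slice vals[::2] selects indices [0, 2, 4, 6] (0->7, 2->20, 4->8, 6->2), giving [7, 20, 8, 2].

[7, 20, 8, 2]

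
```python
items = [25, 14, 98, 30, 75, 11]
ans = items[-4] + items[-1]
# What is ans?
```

items has length 6. Negative index -4 maps to positive index 6 + (-4) = 2. items[2] = 98.
items has length 6. Negative index -1 maps to positive index 6 + (-1) = 5. items[5] = 11.
Sum: 98 + 11 = 109.

109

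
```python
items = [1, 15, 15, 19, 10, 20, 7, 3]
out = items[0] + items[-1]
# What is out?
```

items has length 8. items[0] = 1.
items has length 8. Negative index -1 maps to positive index 8 + (-1) = 7. items[7] = 3.
Sum: 1 + 3 = 4.

4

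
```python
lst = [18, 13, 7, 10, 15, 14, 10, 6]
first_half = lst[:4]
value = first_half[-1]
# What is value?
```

lst has length 8. The slice lst[:4] selects indices [0, 1, 2, 3] (0->18, 1->13, 2->7, 3->10), giving [18, 13, 7, 10]. So first_half = [18, 13, 7, 10]. Then first_half[-1] = 10.

10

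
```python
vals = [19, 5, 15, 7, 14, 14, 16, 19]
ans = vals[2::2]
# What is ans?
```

vals has length 8. The slice vals[2::2] selects indices [2, 4, 6] (2->15, 4->14, 6->16), giving [15, 14, 16].

[15, 14, 16]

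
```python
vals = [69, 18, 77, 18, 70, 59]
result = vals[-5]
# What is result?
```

vals has length 6. Negative index -5 maps to positive index 6 + (-5) = 1. vals[1] = 18.

18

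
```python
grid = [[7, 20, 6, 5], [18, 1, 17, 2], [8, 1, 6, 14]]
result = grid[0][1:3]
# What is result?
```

grid[0] = [7, 20, 6, 5]. grid[0] has length 4. The slice grid[0][1:3] selects indices [1, 2] (1->20, 2->6), giving [20, 6].

[20, 6]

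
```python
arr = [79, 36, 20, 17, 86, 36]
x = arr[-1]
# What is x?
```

arr has length 6. Negative index -1 maps to positive index 6 + (-1) = 5. arr[5] = 36.

36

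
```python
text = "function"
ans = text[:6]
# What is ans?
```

text has length 8. The slice text[:6] selects indices [0, 1, 2, 3, 4, 5] (0->'f', 1->'u', 2->'n', 3->'c', 4->'t', 5->'i'), giving 'functi'.

'functi'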